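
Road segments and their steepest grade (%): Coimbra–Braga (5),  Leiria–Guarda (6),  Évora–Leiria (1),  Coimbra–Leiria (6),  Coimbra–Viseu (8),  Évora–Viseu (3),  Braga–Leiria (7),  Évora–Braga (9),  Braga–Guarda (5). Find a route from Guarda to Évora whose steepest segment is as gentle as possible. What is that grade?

A few of the Guarda→Évora routes:
Guarda→Braga→Coimbra→Viseu→Évora: max(5, 5, 8, 3) = 8
Guarda→Leiria→Évora: max(6, 1) = 6
Guarda→Braga→Leiria→Coimbra→Viseu→Évora: max(5, 7, 6, 8, 3) = 8
Guarda→Braga→Coimbra→Leiria→Évora: max(5, 5, 6, 1) = 6
Guarda→Braga→Leiria→Évora: max(5, 7, 1) = 7
Best route has worst link 6%.

6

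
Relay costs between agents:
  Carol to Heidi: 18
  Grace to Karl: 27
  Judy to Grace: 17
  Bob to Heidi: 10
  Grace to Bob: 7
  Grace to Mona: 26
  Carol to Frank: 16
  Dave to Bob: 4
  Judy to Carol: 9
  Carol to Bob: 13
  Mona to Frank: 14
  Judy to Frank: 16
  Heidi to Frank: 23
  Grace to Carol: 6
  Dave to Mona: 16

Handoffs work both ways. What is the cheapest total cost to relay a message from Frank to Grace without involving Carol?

Some routes from Frank to Grace avoiding Carol:
Frank -> Heidi -> Bob -> Grace: 23 + 10 + 7 = 40
Frank -> Mona -> Grace: 14 + 26 = 40
Frank -> Judy -> Grace: 16 + 17 = 33
Best route has total 33.

33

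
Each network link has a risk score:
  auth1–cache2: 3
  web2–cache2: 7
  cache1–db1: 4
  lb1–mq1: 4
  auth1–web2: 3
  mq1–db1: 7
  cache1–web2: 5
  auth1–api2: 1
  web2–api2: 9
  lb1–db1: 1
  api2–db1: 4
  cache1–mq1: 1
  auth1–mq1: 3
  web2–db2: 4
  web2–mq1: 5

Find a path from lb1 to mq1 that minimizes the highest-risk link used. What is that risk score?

Comparing a few candidate routes:
lb1 → db1 → api2 → auth1 → web2 → cache1 → mq1: max(1, 4, 1, 3, 5, 1) = 5
lb1 → db1 → api2 → auth1 → web2 → mq1: max(1, 4, 1, 3, 5) = 5
lb1 → db1 → api2 → auth1 → mq1: max(1, 4, 1, 3) = 4
lb1 → mq1: max(4) = 4
lb1 → db1 → cache1 → mq1: max(1, 4, 1) = 4
Best route has worst link 4.

4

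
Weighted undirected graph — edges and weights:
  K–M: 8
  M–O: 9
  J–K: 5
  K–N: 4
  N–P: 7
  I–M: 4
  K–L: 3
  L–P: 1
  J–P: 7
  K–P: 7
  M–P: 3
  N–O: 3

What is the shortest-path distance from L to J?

A few of the L→J routes:
L-P-K-J: 1 + 7 + 5 = 13
L-K-J: 3 + 5 = 8
L-P-J: 1 + 7 = 8
Shortest: 8.

8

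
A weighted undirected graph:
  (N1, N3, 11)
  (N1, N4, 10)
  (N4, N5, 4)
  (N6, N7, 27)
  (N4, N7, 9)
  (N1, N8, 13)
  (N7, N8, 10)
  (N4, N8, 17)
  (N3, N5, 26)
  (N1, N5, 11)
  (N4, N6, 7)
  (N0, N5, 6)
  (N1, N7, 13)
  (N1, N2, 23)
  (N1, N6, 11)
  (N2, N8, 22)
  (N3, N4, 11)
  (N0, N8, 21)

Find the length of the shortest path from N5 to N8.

21

Some routes from N5 to N8:
N5 -> N1 -> N8: 11 + 13 = 24
N5 -> N4 -> N8: 4 + 17 = 21
N5 -> N4 -> N7 -> N8: 4 + 9 + 10 = 23
Shortest: 21.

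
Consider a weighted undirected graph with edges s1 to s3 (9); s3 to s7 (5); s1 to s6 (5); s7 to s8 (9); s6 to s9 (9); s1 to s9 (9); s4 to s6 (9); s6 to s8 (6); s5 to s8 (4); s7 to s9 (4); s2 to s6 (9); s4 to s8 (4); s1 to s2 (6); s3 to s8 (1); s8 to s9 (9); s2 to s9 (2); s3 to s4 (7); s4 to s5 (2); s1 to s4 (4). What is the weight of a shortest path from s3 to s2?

11

Comparing a few candidate routes:
s3 - s7 - s9 - s2: 5 + 4 + 2 = 11
s3 - s8 - s4 - s1 - s2: 1 + 4 + 4 + 6 = 15
s3 - s1 - s2: 9 + 6 = 15
s3 - s8 - s9 - s2: 1 + 9 + 2 = 12
s3 - s8 - s6 - s2: 1 + 6 + 9 = 16
s3 - s8 - s7 - s9 - s2: 1 + 9 + 4 + 2 = 16
Best route has total 11.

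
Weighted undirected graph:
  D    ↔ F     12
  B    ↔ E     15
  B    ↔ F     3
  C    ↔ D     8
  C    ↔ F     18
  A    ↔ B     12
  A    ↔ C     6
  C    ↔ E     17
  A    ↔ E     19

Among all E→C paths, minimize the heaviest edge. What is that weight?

15

A few of the E→C routes:
E-B-A-C: max(15, 12, 6) = 15
E-B-F-D-C: max(15, 3, 12, 8) = 15
E-C: max(17) = 17
Best route has worst link 15.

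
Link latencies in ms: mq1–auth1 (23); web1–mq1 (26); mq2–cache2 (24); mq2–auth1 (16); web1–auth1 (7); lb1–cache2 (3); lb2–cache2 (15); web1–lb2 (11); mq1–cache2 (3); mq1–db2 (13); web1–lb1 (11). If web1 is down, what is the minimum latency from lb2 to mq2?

Routes from lb2 to mq2 avoiding web1:
lb2→cache2→mq1→auth1→mq2: 15 + 3 + 23 + 16 = 57
lb2→cache2→mq2: 15 + 24 = 39
Best route has total 39 ms.

39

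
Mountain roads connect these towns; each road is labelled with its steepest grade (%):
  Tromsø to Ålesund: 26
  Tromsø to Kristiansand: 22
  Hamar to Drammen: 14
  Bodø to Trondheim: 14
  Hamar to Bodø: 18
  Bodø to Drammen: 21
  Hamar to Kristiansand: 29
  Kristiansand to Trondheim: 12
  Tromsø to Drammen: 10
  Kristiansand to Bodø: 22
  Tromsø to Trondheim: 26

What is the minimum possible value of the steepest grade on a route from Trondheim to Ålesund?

A few of the Trondheim→Ålesund routes:
Trondheim→Bodø→Hamar→Drammen→Tromsø→Ålesund: max(14, 18, 14, 10, 26) = 26
Trondheim→Bodø→Kristiansand→Tromsø→Ålesund: max(14, 22, 22, 26) = 26
Trondheim→Kristiansand→Tromsø→Ålesund: max(12, 22, 26) = 26
Trondheim→Kristiansand→Bodø→Hamar→Drammen→Tromsø→Ålesund: max(12, 22, 18, 14, 10, 26) = 26
Trondheim→Kristiansand→Bodø→Drammen→Tromsø→Ålesund: max(12, 22, 21, 10, 26) = 26
Trondheim→Bodø→Drammen→Tromsø→Ålesund: max(14, 21, 10, 26) = 26
Smallest bottleneck: 26%.

26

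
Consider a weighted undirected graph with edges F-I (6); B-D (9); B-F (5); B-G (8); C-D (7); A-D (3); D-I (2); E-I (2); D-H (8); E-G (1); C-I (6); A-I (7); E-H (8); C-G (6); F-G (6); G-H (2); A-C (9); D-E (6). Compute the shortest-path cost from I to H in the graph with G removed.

10

Some routes from I to H avoiding G:
I-D-E-H: 2 + 6 + 8 = 16
I-E-H: 2 + 8 = 10
I-A-D-H: 7 + 3 + 8 = 18
I-D-H: 2 + 8 = 10
I-E-D-H: 2 + 6 + 8 = 16
Best route has total 10.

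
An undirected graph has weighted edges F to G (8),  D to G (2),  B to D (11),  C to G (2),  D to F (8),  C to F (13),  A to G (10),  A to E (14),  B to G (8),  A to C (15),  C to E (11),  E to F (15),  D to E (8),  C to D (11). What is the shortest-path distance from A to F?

Some routes from A to F:
A→G→D→F: 10 + 2 + 8 = 20
A→G→C→F: 10 + 2 + 13 = 25
A→C→G→F: 15 + 2 + 8 = 25
A→C→G→D→F: 15 + 2 + 2 + 8 = 27
A→G→F: 10 + 8 = 18
A→C→F: 15 + 13 = 28
Shortest: 18.

18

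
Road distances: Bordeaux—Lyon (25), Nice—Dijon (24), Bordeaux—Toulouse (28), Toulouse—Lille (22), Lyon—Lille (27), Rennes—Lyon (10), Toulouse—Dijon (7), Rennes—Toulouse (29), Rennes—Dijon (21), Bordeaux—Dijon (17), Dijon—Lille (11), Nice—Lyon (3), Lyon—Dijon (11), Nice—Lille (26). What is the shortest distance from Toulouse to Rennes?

A few of the Toulouse→Rennes routes:
Toulouse→Rennes: 29
Toulouse→Dijon→Lyon→Rennes: 7 + 11 + 10 = 28
Toulouse→Dijon→Rennes: 7 + 21 = 28
Toulouse→Dijon→Nice→Lyon→Rennes: 7 + 24 + 3 + 10 = 44
Best route has total 28.

28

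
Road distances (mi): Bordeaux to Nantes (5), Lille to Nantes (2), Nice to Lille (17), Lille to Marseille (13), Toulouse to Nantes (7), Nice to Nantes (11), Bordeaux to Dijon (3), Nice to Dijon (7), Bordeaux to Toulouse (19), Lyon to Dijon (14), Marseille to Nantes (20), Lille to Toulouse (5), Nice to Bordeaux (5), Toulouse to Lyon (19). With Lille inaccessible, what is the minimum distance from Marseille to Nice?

A few of the Marseille→Nice routes:
Marseille - Nantes - Toulouse - Lyon - Dijon - Nice: 20 + 7 + 19 + 14 + 7 = 67
Marseille - Nantes - Nice: 20 + 11 = 31
Marseille - Nantes - Toulouse - Bordeaux - Dijon - Nice: 20 + 7 + 19 + 3 + 7 = 56
Marseille - Nantes - Bordeaux - Dijon - Nice: 20 + 5 + 3 + 7 = 35
Marseille - Nantes - Bordeaux - Nice: 20 + 5 + 5 = 30
Marseille - Nantes - Toulouse - Bordeaux - Nice: 20 + 7 + 19 + 5 = 51
Best route has total 30 mi.

30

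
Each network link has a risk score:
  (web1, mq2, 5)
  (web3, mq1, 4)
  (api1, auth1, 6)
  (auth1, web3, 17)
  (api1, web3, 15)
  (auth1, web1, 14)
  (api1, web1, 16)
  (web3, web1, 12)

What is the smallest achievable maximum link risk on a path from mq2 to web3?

Routes from mq2 to web3:
mq2 -> web1 -> web3: max(5, 12) = 12
mq2 -> web1 -> auth1 -> web3: max(5, 14, 17) = 17
mq2 -> web1 -> auth1 -> api1 -> web3: max(5, 14, 6, 15) = 15
mq2 -> web1 -> api1 -> auth1 -> web3: max(5, 16, 6, 17) = 17
mq2 -> web1 -> api1 -> web3: max(5, 16, 15) = 16
Smallest bottleneck: 12.

12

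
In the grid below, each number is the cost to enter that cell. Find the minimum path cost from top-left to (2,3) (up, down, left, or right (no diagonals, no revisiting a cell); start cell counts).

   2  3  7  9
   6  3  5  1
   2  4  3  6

20

One optimal route is r0c0 -> r0c1 -> r1c1 -> r1c2 -> r1c3 -> r2c3.
Its cost is 2 + 3 + 3 + 5 + 1 + 6 = 20.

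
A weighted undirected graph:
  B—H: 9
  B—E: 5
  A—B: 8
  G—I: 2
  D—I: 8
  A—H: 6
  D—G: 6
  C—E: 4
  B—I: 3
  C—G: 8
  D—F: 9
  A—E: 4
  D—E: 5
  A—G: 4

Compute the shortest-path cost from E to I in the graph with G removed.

8

Paths from E to I avoiding G:
E-B-I: 5 + 3 = 8
E-A-B-I: 4 + 8 + 3 = 15
E-A-H-B-I: 4 + 6 + 9 + 3 = 22
E-D-I: 5 + 8 = 13
Shortest: 8.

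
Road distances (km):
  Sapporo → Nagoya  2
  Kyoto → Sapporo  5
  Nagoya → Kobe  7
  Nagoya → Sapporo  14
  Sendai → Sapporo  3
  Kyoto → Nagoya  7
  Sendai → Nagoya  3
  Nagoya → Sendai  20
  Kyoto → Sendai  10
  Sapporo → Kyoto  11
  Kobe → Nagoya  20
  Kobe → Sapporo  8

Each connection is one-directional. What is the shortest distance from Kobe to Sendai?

Checking several routes:
Kobe - Sapporo - Kyoto - Sendai: 8 + 11 + 10 = 29
Kobe - Nagoya - Sendai: 20 + 20 = 40
Kobe - Sapporo - Nagoya - Sendai: 8 + 2 + 20 = 30
Kobe - Sapporo - Kyoto - Nagoya - Sendai: 8 + 11 + 7 + 20 = 46
Best route has total 29 km.

29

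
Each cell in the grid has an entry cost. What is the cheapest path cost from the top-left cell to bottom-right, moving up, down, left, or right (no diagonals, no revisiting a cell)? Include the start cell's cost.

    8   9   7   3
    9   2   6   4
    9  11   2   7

Best path: [0,0] [0,1] [1,1] [1,2] [2,2] [2,3]
Cost: 8 + 9 + 2 + 6 + 2 + 7 = 34

34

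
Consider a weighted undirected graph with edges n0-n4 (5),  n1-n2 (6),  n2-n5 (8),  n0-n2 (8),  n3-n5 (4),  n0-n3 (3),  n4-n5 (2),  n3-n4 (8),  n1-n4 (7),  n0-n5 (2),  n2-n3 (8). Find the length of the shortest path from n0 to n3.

3

Some routes from n0 to n3:
n0 - n5 - n3: 2 + 4 = 6
n0 - n3: 3
n0 - n5 - n4 - n3: 2 + 2 + 8 = 12
n0 - n4 - n5 - n3: 5 + 2 + 4 = 11
Shortest: 3.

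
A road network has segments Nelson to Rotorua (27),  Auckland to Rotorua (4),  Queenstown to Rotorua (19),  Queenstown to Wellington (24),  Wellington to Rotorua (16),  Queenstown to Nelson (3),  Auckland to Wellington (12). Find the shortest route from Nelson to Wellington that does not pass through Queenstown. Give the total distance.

Candidate routes:
Nelson→Rotorua→Wellington: 27 + 16 = 43
Nelson→Rotorua→Auckland→Wellington: 27 + 4 + 12 = 43
Best route has total 43 mi.

43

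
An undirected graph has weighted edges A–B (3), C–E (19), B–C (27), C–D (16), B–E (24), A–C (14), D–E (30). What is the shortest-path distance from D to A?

Comparing a few candidate routes:
D - C - B - A: 16 + 27 + 3 = 46
D - C - E - B - A: 16 + 19 + 24 + 3 = 62
D - E - C - A: 30 + 19 + 14 = 63
D - E - B - A: 30 + 24 + 3 = 57
D - C - A: 16 + 14 = 30
D - E - C - B - A: 30 + 19 + 27 + 3 = 79
The minimum is 30.

30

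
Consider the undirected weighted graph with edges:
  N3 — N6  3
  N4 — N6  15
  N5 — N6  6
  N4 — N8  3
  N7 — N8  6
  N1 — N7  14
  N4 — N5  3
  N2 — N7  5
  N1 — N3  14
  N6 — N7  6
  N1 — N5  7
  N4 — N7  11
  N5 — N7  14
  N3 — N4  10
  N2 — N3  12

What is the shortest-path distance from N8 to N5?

Comparing a few candidate routes:
N8 → N4 → N3 → N6 → N5: 3 + 10 + 3 + 6 = 22
N8 → N4 → N6 → N5: 3 + 15 + 6 = 24
N8 → N7 → N6 → N5: 6 + 6 + 6 = 18
N8 → N7 → N5: 6 + 14 = 20
N8 → N7 → N4 → N5: 6 + 11 + 3 = 20
N8 → N4 → N5: 3 + 3 = 6
The minimum is 6.

6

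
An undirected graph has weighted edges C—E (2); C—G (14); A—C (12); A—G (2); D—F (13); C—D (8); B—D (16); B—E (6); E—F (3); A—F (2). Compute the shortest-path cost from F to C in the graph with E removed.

Routes from F to C avoiding E:
F -> A -> C: 2 + 12 = 14
F -> A -> G -> C: 2 + 2 + 14 = 18
F -> D -> C: 13 + 8 = 21
Shortest: 14.

14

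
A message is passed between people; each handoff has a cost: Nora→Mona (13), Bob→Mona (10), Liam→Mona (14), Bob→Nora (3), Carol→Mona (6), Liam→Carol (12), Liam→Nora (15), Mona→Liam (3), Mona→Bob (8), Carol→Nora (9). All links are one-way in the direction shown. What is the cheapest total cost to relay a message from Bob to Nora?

3

Routes from Bob to Nora:
Bob-Mona-Liam-Carol-Nora: 10 + 3 + 12 + 9 = 34
Bob-Mona-Liam-Nora: 10 + 3 + 15 = 28
Bob-Nora: 3
The minimum is 3.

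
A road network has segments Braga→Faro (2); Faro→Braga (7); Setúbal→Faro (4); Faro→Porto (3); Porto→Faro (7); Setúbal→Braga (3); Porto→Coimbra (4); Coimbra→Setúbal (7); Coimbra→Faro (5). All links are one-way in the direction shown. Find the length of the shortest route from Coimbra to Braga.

10

Routes from Coimbra to Braga:
Coimbra → Faro → Braga: 5 + 7 = 12
Coimbra → Setúbal → Braga: 7 + 3 = 10
Coimbra → Setúbal → Faro → Braga: 7 + 4 + 7 = 18
Shortest: 10 km.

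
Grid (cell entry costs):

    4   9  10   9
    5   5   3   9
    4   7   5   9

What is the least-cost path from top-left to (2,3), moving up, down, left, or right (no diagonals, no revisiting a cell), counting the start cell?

One optimal route is (0,0)→(1,0)→(1,1)→(1,2)→(2,2)→(2,3).
Its cost is 4 + 5 + 5 + 3 + 5 + 9 = 31.

31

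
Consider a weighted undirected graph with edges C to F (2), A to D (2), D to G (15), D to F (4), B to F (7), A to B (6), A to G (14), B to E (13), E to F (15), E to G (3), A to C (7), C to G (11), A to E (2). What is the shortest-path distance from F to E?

Comparing a few candidate routes:
F-C-A-E: 2 + 7 + 2 = 11
F-B-A-E: 7 + 6 + 2 = 15
F-D-A-E: 4 + 2 + 2 = 8
Shortest: 8.

8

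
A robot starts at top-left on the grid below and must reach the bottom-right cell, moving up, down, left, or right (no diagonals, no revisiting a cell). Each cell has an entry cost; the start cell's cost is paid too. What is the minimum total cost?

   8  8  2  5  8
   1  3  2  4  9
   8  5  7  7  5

30

Path r0c0 → r1c0 → r1c1 → r1c2 → r1c3 → r2c3 → r2c4: 8 + 1 + 3 + 2 + 4 + 7 + 5 = 30.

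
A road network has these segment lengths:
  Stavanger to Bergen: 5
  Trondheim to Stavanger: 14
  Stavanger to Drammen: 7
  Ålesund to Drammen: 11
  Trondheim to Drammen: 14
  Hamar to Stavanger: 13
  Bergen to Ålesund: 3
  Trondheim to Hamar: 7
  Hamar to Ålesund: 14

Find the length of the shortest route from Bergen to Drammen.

12

Some routes from Bergen to Drammen:
Bergen→Ålesund→Drammen: 3 + 11 = 14
Bergen→Stavanger→Drammen: 5 + 7 = 12
Bergen→Stavanger→Trondheim→Drammen: 5 + 14 + 14 = 33
Best route has total 12.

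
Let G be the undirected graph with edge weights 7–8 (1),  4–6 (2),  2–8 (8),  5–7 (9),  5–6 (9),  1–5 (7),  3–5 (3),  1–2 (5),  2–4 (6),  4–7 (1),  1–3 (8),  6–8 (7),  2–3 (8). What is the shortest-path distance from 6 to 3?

Comparing a few candidate routes:
6→4→7→5→3: 2 + 1 + 9 + 3 = 15
6→4→7→8→2→3: 2 + 1 + 1 + 8 + 8 = 20
6→4→2→3: 2 + 6 + 8 = 16
6→5→3: 9 + 3 = 12
6→8→7→5→3: 7 + 1 + 9 + 3 = 20
Shortest: 12.

12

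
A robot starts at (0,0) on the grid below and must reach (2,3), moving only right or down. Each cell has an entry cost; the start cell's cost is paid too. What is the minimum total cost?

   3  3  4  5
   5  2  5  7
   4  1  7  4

One optimal route is r0c0 r0c1 r1c1 r2c1 r2c2 r2c3.
Its cost is 3 + 3 + 2 + 1 + 7 + 4 = 20.
For comparison, the top-then-right route costs 26.

20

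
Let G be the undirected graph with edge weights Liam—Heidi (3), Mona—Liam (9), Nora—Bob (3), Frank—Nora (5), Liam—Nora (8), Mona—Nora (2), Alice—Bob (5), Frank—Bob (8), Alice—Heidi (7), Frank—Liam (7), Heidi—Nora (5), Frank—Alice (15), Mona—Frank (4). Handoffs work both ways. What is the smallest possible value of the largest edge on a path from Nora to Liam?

5

Comparing a few candidate routes:
Nora → Frank → Liam: max(5, 7) = 7
Nora → Bob → Alice → Heidi → Liam: max(3, 5, 7, 3) = 7
Nora → Frank → Bob → Alice → Heidi → Liam: max(5, 8, 5, 7, 3) = 8
Nora → Heidi → Liam: max(5, 3) = 5
Nora → Mona → Frank → Liam: max(2, 4, 7) = 7
Smallest bottleneck: 5.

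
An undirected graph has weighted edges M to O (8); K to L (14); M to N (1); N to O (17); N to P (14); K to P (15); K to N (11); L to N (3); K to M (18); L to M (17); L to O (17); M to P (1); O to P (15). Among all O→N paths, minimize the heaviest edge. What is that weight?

8

Checking several routes:
O -> M -> P -> N: max(8, 1, 14) = 14
O -> P -> K -> N: max(15, 15, 11) = 15
O -> P -> N: max(15, 14) = 15
O -> M -> N: max(8, 1) = 8
Best route has worst link 8.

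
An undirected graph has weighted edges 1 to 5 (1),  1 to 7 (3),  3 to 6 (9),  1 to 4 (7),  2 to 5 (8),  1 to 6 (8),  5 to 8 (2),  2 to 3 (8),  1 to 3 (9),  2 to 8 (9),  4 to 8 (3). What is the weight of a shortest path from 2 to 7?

Some routes from 2 to 7:
2 - 8 - 4 - 1 - 7: 9 + 3 + 7 + 3 = 22
2 - 8 - 5 - 1 - 7: 9 + 2 + 1 + 3 = 15
2 - 5 - 1 - 7: 8 + 1 + 3 = 12
2 - 3 - 1 - 7: 8 + 9 + 3 = 20
2 - 5 - 8 - 4 - 1 - 7: 8 + 2 + 3 + 7 + 3 = 23
Shortest: 12.

12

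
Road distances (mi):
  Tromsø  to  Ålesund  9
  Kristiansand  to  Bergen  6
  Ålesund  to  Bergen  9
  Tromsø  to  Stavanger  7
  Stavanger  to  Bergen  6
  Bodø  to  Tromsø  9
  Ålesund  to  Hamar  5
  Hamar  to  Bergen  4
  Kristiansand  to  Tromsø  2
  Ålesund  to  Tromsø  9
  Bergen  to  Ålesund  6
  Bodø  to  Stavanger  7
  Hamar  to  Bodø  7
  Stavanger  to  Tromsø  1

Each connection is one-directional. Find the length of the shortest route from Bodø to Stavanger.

7

Routes from Bodø to Stavanger:
Bodø → Tromsø → Stavanger: 9 + 7 = 16
Bodø → Stavanger: 7
The minimum is 7 mi.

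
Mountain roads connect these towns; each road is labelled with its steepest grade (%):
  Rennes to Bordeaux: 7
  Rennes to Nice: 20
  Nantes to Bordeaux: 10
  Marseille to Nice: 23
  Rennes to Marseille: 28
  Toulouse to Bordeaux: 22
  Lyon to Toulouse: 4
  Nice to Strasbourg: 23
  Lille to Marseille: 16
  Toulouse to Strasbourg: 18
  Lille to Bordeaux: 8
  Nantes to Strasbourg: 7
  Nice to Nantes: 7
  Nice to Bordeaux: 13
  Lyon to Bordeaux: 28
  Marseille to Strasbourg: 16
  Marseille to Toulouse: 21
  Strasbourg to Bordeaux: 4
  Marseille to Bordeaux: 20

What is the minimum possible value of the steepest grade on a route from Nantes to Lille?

8

Some routes from Nantes to Lille:
Nantes→Nice→Bordeaux→Lille: max(7, 13, 8) = 13
Nantes→Strasbourg→Bordeaux→Lille: max(7, 4, 8) = 8
Nantes→Bordeaux→Lille: max(10, 8) = 10
Smallest bottleneck: 8%.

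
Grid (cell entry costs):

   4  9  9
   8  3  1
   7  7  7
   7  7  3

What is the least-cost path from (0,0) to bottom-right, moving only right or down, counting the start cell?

One optimal route is (0,0) (1,0) (1,1) (1,2) (2,2) (3,2).
Its cost is 4 + 8 + 3 + 1 + 7 + 3 = 26.

26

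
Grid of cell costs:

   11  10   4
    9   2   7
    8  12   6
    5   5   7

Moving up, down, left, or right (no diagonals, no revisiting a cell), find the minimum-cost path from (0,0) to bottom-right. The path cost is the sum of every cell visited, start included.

42

One optimal route is (0,0) → (1,0) → (1,1) → (1,2) → (2,2) → (3,2).
Its cost is 11 + 9 + 2 + 7 + 6 + 7 = 42.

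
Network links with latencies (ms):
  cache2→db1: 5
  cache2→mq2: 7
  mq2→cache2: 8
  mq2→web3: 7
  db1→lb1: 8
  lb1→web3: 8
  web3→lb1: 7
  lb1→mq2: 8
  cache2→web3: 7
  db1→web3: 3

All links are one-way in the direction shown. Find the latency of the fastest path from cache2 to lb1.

Candidate routes:
cache2 -> mq2 -> web3 -> lb1: 7 + 7 + 7 = 21
cache2 -> db1 -> lb1: 5 + 8 = 13
cache2 -> web3 -> lb1: 7 + 7 = 14
cache2 -> db1 -> web3 -> lb1: 5 + 3 + 7 = 15
The minimum is 13 ms.

13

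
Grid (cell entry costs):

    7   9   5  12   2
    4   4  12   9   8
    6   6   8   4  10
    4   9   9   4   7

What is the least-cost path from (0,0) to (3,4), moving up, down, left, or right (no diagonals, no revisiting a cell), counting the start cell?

44

Best path: (0,0) (1,0) (1,1) (2,1) (2,2) (2,3) (3,3) (3,4)
Cost: 7 + 4 + 4 + 6 + 8 + 4 + 4 + 7 = 44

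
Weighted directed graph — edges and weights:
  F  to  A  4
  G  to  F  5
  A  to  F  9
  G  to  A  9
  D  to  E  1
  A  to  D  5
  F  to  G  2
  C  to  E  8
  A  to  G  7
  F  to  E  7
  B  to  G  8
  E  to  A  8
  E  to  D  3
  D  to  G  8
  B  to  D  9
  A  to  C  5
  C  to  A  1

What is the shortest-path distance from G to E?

Routes from G to E:
G -> A -> D -> E: 9 + 5 + 1 = 15
G -> F -> A -> D -> E: 5 + 4 + 5 + 1 = 15
G -> F -> A -> C -> E: 5 + 4 + 5 + 8 = 22
G -> A -> F -> E: 9 + 9 + 7 = 25
G -> F -> E: 5 + 7 = 12
G -> A -> C -> E: 9 + 5 + 8 = 22
Shortest: 12.

12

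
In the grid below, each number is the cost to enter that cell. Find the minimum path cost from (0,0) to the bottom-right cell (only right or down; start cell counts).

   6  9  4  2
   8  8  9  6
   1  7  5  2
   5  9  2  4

33

Cheapest: [0,0]→[0,1]→[0,2]→[0,3]→[1,3]→[2,3]→[3,3]
  6 + 9 + 4 + 2 + 6 + 2 + 4 = 33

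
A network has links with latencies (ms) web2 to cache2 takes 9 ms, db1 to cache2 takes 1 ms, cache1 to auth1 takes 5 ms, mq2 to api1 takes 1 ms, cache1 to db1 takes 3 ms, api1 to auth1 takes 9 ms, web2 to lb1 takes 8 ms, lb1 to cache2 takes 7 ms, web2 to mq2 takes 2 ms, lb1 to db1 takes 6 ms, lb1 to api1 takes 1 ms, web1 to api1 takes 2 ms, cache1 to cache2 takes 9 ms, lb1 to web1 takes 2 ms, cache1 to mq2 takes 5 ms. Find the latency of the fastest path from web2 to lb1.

Checking several routes:
web2 -> mq2 -> api1 -> lb1: 2 + 1 + 1 = 4
web2 -> lb1: 8
web2 -> mq2 -> api1 -> web1 -> lb1: 2 + 1 + 2 + 2 = 7
Shortest: 4 ms.

4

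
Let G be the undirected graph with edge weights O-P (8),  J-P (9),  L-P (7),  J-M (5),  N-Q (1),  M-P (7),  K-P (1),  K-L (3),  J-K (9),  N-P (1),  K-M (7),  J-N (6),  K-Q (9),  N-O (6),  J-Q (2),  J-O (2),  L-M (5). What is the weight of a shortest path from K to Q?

A few of the K→Q routes:
K - P - N - J - Q: 1 + 1 + 6 + 2 = 10
K - J - Q: 9 + 2 = 11
K - P - N - Q: 1 + 1 + 1 = 3
K - P - J - Q: 1 + 9 + 2 = 12
K - Q: 9
Best route has total 3.

3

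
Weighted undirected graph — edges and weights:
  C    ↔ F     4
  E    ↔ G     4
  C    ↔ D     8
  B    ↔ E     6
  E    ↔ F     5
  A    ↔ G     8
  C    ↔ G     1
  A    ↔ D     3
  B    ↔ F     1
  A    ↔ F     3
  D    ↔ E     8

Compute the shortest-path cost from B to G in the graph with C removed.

Checking several routes:
B - E - G: 6 + 4 = 10
B - F - A - G: 1 + 3 + 8 = 12
B - F - E - G: 1 + 5 + 4 = 10
Best route has total 10.

10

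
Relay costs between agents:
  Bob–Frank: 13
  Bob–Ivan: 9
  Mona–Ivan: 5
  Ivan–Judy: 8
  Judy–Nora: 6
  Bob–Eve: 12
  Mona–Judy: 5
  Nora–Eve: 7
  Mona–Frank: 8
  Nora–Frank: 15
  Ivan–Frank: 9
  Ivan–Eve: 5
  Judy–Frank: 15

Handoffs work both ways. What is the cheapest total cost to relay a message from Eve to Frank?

14

Checking several routes:
Eve→Ivan→Judy→Mona→Frank: 5 + 8 + 5 + 8 = 26
Eve→Bob→Frank: 12 + 13 = 25
Eve→Ivan→Mona→Frank: 5 + 5 + 8 = 18
Eve→Nora→Frank: 7 + 15 = 22
Eve→Ivan→Frank: 5 + 9 = 14
Eve→Nora→Judy→Mona→Frank: 7 + 6 + 5 + 8 = 26
The minimum is 14.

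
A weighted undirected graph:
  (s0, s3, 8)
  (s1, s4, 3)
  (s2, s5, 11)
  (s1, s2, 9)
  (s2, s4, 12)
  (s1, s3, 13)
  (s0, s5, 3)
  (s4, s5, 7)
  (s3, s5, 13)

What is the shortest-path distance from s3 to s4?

Comparing a few candidate routes:
s3→s1→s4: 13 + 3 = 16
s3→s0→s5→s4: 8 + 3 + 7 = 18
s3→s5→s4: 13 + 7 = 20
Best route has total 16.

16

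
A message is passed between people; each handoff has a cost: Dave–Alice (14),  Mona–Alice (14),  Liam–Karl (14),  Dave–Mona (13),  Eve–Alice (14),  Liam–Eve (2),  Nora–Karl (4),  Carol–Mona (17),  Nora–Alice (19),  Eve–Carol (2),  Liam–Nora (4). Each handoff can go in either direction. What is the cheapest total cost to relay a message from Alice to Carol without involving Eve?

31

Paths from Alice to Carol avoiding Eve:
Alice-Dave-Mona-Carol: 14 + 13 + 17 = 44
Alice-Mona-Carol: 14 + 17 = 31
Shortest: 31.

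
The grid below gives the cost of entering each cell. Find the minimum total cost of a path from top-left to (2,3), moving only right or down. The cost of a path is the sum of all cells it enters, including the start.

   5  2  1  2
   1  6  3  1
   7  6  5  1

Take [0,0] → [0,1] → [0,2] → [0,3] → [1,3] → [2,3] for a total of 5 + 2 + 1 + 2 + 1 + 1 = 12.

12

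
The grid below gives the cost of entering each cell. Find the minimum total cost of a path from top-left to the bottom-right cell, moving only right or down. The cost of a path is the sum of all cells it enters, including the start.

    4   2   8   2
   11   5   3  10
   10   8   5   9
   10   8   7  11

37

Path [0,0] [0,1] [1,1] [1,2] [2,2] [3,2] [3,3]: 4 + 2 + 5 + 3 + 5 + 7 + 11 = 37.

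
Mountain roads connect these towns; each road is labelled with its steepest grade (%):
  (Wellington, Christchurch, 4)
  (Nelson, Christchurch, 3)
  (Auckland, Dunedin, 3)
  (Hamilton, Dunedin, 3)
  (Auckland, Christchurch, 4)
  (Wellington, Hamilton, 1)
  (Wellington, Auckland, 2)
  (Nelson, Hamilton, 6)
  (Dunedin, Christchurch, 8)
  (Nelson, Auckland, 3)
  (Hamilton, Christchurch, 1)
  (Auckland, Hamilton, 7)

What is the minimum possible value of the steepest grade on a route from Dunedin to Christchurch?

Some routes from Dunedin to Christchurch:
Dunedin → Auckland → Nelson → Christchurch: max(3, 3, 3) = 3
Dunedin → Hamilton → Wellington → Christchurch: max(3, 1, 4) = 4
Dunedin → Hamilton → Wellington → Auckland → Christchurch: max(3, 1, 2, 4) = 4
Dunedin → Auckland → Wellington → Hamilton → Christchurch: max(3, 2, 1, 1) = 3
Dunedin → Hamilton → Christchurch: max(3, 1) = 3
Dunedin → Hamilton → Wellington → Auckland → Nelson → Christchurch: max(3, 1, 2, 3, 3) = 3
The minimum achievable maximum is 3%.

3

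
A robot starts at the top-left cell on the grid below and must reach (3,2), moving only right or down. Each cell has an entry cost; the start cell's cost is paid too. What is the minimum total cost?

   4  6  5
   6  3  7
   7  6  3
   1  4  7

29

Path [0,0] -> [0,1] -> [1,1] -> [2,1] -> [2,2] -> [3,2]: 4 + 6 + 3 + 6 + 3 + 7 = 29.
For comparison, the top-then-right route costs 32.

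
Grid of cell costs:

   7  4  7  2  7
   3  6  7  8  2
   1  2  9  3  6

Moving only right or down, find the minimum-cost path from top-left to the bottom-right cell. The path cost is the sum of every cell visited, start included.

One optimal route is r0c0 → r1c0 → r2c0 → r2c1 → r2c2 → r2c3 → r2c4.
Its cost is 7 + 3 + 1 + 2 + 9 + 3 + 6 = 31.

31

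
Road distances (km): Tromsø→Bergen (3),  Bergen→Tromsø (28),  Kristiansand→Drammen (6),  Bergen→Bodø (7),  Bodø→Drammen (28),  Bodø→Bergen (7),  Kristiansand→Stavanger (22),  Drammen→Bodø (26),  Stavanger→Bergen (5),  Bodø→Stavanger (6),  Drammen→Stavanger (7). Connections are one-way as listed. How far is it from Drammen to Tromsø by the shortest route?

Paths from Drammen to Tromsø:
Drammen -> Stavanger -> Bergen -> Tromsø: 7 + 5 + 28 = 40
Drammen -> Bodø -> Bergen -> Tromsø: 26 + 7 + 28 = 61
Drammen -> Bodø -> Stavanger -> Bergen -> Tromsø: 26 + 6 + 5 + 28 = 65
The minimum is 40 km.

40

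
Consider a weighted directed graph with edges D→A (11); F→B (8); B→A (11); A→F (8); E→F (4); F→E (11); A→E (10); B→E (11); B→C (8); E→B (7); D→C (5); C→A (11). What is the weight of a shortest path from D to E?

21

Comparing a few candidate routes:
D - A - E: 11 + 10 = 21
D - C - A - E: 5 + 11 + 10 = 26
D - A - F - E: 11 + 8 + 11 = 30
Best route has total 21.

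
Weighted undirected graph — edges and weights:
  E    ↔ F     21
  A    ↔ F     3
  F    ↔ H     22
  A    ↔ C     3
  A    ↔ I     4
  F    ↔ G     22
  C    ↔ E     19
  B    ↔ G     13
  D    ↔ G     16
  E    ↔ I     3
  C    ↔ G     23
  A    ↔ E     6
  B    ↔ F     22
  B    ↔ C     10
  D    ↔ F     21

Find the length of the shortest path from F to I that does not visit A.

24

Checking several routes:
F -> E -> I: 21 + 3 = 24
F -> B -> C -> E -> I: 22 + 10 + 19 + 3 = 54
F -> G -> C -> E -> I: 22 + 23 + 19 + 3 = 67
F -> B -> G -> C -> E -> I: 22 + 13 + 23 + 19 + 3 = 80
F -> G -> B -> C -> E -> I: 22 + 13 + 10 + 19 + 3 = 67
Best route has total 24.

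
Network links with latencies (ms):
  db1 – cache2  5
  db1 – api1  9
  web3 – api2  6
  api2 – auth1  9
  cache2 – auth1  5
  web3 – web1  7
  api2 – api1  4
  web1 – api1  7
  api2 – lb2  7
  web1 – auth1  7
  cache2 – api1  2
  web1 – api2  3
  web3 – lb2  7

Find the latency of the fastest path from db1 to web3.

17

Some routes from db1 to web3:
db1 -> cache2 -> api1 -> api2 -> web1 -> web3: 5 + 2 + 4 + 3 + 7 = 21
db1 -> cache2 -> api1 -> web1 -> web3: 5 + 2 + 7 + 7 = 21
db1 -> api1 -> api2 -> web3: 9 + 4 + 6 = 19
db1 -> cache2 -> api1 -> api2 -> web3: 5 + 2 + 4 + 6 = 17
Shortest: 17 ms.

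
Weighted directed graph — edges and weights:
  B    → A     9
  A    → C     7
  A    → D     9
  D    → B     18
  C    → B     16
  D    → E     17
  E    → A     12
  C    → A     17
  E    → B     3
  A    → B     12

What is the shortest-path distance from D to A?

27

Routes from D to A:
D -> E -> B -> A: 17 + 3 + 9 = 29
D -> E -> A: 17 + 12 = 29
D -> B -> A: 18 + 9 = 27
Shortest: 27.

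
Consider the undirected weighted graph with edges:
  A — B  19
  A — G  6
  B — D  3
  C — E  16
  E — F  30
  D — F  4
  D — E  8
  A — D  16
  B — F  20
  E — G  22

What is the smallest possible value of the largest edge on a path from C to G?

Comparing a few candidate routes:
C -> E -> G: max(16, 22) = 22
C -> E -> D -> A -> G: max(16, 8, 16, 6) = 16
C -> E -> D -> F -> B -> A -> G: max(16, 8, 4, 20, 19, 6) = 20
C -> E -> D -> B -> A -> G: max(16, 8, 3, 19, 6) = 19
Smallest bottleneck: 16.

16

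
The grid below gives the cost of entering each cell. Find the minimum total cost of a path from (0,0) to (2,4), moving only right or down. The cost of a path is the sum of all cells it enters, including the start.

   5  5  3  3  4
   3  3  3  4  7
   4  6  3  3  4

Cheapest: r0c0 -> r1c0 -> r1c1 -> r1c2 -> r2c2 -> r2c3 -> r2c4
  5 + 3 + 3 + 3 + 3 + 3 + 4 = 24
(Top row then right column would cost 31.)

24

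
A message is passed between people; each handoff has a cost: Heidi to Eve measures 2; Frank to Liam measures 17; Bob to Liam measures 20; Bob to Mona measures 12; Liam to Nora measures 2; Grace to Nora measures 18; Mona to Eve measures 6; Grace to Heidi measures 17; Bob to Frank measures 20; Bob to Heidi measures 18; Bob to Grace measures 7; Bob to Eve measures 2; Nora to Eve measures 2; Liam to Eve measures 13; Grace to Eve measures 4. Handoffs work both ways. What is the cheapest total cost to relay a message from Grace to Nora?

Checking several routes:
Grace-Eve-Liam-Nora: 4 + 13 + 2 = 19
Grace-Heidi-Eve-Nora: 17 + 2 + 2 = 21
Grace-Eve-Nora: 4 + 2 = 6
Grace-Nora: 18
Grace-Bob-Eve-Nora: 7 + 2 + 2 = 11
The minimum is 6.

6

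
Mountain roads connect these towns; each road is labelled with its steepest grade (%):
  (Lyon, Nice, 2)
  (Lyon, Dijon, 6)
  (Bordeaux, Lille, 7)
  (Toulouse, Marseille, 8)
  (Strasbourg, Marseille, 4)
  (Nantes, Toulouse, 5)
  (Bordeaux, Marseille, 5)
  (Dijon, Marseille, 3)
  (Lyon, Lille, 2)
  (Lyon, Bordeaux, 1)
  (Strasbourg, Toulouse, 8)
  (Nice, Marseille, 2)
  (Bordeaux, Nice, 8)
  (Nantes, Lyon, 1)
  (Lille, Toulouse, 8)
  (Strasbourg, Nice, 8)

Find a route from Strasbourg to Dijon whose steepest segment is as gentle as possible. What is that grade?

4

Comparing a few candidate routes:
Strasbourg → Marseille → Nice → Bordeaux → Lille → Toulouse → Nantes → Lyon → Dijon: max(4, 2, 8, 7, 8, 5, 1, 6) = 8
Strasbourg → Marseille → Dijon: max(4, 3) = 4
Strasbourg → Marseille → Nice → Lyon → Dijon: max(4, 2, 2, 6) = 6
Strasbourg → Marseille → Bordeaux → Lyon → Dijon: max(4, 5, 1, 6) = 6
Strasbourg → Marseille → Bordeaux → Lille → Lyon → Dijon: max(4, 5, 7, 2, 6) = 7
Best route has worst link 4%.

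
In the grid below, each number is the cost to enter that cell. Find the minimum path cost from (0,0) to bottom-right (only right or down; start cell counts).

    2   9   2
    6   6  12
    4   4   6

Path [0,0]→[1,0]→[2,0]→[2,1]→[2,2]: 2 + 6 + 4 + 4 + 6 = 22.
For comparison, the top-then-right route costs 31.

22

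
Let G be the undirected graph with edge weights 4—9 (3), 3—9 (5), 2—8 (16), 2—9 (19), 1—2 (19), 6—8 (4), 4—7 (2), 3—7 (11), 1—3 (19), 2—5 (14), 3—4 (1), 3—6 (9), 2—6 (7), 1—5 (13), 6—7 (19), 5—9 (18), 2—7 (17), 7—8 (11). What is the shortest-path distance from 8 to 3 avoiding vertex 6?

Checking several routes:
8 → 7 → 3: 11 + 11 = 22
8 → 7 → 4 → 9 → 3: 11 + 2 + 3 + 5 = 21
8 → 7 → 4 → 3: 11 + 2 + 1 = 14
Best route has total 14.

14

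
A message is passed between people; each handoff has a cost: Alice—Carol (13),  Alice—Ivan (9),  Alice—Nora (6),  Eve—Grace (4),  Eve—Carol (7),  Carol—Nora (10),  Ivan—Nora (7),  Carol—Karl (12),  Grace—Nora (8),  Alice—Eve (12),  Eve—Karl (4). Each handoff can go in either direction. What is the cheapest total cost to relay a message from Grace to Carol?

11

Some routes from Grace to Carol:
Grace→Nora→Carol: 8 + 10 = 18
Grace→Eve→Karl→Carol: 4 + 4 + 12 = 20
Grace→Eve→Carol: 4 + 7 = 11
Grace→Nora→Alice→Carol: 8 + 6 + 13 = 27
Best route has total 11.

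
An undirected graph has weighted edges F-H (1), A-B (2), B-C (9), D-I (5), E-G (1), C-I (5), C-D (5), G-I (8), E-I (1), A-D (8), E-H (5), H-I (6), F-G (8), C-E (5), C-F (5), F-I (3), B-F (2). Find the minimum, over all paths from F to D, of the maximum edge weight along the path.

5

Comparing a few candidate routes:
F → C → I → D: max(5, 5, 5) = 5
F → I → C → D: max(3, 5, 5) = 5
F → C → E → I → D: max(5, 5, 1, 5) = 5
F → C → D: max(5, 5) = 5
Best route has worst link 5.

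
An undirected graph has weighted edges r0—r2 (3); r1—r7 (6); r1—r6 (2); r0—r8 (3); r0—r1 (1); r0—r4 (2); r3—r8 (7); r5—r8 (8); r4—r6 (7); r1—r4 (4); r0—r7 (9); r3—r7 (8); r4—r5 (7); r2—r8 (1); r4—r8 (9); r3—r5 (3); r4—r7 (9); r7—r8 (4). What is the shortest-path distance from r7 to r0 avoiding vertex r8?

A few of the r7→r0 routes:
r7 -> r1 -> r6 -> r4 -> r0: 6 + 2 + 7 + 2 = 17
r7 -> r0: 9
r7 -> r1 -> r4 -> r0: 6 + 4 + 2 = 12
r7 -> r4 -> r1 -> r0: 9 + 4 + 1 = 14
r7 -> r1 -> r0: 6 + 1 = 7
r7 -> r4 -> r0: 9 + 2 = 11
Shortest: 7.

7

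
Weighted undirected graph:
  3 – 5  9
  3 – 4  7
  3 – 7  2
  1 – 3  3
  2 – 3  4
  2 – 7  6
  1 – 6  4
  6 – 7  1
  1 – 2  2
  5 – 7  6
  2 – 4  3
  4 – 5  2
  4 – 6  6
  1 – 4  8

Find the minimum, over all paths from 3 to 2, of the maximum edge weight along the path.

3

A few of the 3→2 routes:
3 - 7 - 6 - 1 - 2: max(2, 1, 4, 2) = 4
3 - 1 - 6 - 4 - 2: max(3, 4, 6, 3) = 6
3 - 1 - 2: max(3, 2) = 3
3 - 2: max(4) = 4
3 - 1 - 6 - 4 - 5 - 7 - 2: max(3, 4, 6, 2, 6, 6) = 6
Best route has worst link 3.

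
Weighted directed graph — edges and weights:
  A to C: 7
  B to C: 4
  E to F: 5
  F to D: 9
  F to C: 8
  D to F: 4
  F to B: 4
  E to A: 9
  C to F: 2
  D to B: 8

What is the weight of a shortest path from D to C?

12

Paths from D to C:
D -> B -> C: 8 + 4 = 12
D -> F -> C: 4 + 8 = 12
D -> F -> B -> C: 4 + 4 + 4 = 12
Best route has total 12.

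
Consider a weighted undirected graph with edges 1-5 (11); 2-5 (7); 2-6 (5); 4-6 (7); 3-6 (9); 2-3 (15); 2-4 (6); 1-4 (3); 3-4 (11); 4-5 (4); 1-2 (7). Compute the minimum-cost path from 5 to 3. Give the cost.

Some routes from 5 to 3:
5 → 2 → 3: 7 + 15 = 22
5 → 2 → 6 → 3: 7 + 5 + 9 = 21
5 → 4 → 3: 4 + 11 = 15
5 → 4 → 6 → 3: 4 + 7 + 9 = 20
Best route has total 15.

15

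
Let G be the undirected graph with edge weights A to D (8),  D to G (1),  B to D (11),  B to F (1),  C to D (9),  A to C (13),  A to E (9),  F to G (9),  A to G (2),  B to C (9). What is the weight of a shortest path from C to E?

Checking several routes:
C-B-F-G-A-E: 9 + 1 + 9 + 2 + 9 = 30
C-D-A-E: 9 + 8 + 9 = 26
C-D-G-A-E: 9 + 1 + 2 + 9 = 21
C-A-E: 13 + 9 = 22
Shortest: 21.

21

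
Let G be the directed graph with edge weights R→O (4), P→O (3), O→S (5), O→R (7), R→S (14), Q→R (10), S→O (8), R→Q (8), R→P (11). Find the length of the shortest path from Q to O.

14

Candidate routes:
Q→R→P→O: 10 + 11 + 3 = 24
Q→R→S→O: 10 + 14 + 8 = 32
Q→R→O: 10 + 4 = 14
Shortest: 14.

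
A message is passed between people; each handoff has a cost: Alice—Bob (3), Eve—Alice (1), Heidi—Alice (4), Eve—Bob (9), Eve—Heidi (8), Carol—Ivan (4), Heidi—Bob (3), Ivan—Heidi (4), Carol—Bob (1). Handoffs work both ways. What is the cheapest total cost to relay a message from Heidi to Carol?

A few of the Heidi→Carol routes:
Heidi -> Ivan -> Carol: 4 + 4 = 8
Heidi -> Bob -> Carol: 3 + 1 = 4
Heidi -> Eve -> Alice -> Bob -> Carol: 8 + 1 + 3 + 1 = 13
Heidi -> Alice -> Eve -> Bob -> Carol: 4 + 1 + 9 + 1 = 15
Heidi -> Alice -> Bob -> Carol: 4 + 3 + 1 = 8
Best route has total 4.

4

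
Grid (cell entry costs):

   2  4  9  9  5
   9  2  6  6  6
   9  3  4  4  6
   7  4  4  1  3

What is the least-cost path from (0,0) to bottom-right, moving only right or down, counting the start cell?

Cheapest: r0c0 -> r0c1 -> r1c1 -> r2c1 -> r2c2 -> r2c3 -> r3c3 -> r3c4
  2 + 4 + 2 + 3 + 4 + 4 + 1 + 3 = 23
(Top row then right column would cost 44.)

23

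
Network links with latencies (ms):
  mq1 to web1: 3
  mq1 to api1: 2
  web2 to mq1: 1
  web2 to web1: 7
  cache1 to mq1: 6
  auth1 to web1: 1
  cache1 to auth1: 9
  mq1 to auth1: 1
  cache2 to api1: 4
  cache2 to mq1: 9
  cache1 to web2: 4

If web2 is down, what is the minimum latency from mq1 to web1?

2

Candidate routes:
mq1 -> auth1 -> web1: 1 + 1 = 2
mq1 -> cache1 -> auth1 -> web1: 6 + 9 + 1 = 16
mq1 -> web1: 3
The minimum is 2 ms.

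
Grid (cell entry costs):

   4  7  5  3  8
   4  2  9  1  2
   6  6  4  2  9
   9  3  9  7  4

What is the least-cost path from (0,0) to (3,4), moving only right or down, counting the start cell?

33

Path r0c0 -> r0c1 -> r0c2 -> r0c3 -> r1c3 -> r2c3 -> r3c3 -> r3c4: 4 + 7 + 5 + 3 + 1 + 2 + 7 + 4 = 33.
(Top row then right column would cost 42.)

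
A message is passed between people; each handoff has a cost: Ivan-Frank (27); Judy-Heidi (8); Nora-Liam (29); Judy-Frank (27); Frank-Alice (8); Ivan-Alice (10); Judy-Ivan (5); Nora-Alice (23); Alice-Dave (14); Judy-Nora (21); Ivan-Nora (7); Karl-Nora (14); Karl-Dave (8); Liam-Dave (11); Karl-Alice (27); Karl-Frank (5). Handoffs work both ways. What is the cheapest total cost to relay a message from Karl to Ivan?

Some routes from Karl to Ivan:
Karl → Dave → Alice → Ivan: 8 + 14 + 10 = 32
Karl → Frank → Alice → Ivan: 5 + 8 + 10 = 23
Karl → Alice → Ivan: 27 + 10 = 37
Karl → Frank → Ivan: 5 + 27 = 32
Karl → Nora → Ivan: 14 + 7 = 21
Shortest: 21.

21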